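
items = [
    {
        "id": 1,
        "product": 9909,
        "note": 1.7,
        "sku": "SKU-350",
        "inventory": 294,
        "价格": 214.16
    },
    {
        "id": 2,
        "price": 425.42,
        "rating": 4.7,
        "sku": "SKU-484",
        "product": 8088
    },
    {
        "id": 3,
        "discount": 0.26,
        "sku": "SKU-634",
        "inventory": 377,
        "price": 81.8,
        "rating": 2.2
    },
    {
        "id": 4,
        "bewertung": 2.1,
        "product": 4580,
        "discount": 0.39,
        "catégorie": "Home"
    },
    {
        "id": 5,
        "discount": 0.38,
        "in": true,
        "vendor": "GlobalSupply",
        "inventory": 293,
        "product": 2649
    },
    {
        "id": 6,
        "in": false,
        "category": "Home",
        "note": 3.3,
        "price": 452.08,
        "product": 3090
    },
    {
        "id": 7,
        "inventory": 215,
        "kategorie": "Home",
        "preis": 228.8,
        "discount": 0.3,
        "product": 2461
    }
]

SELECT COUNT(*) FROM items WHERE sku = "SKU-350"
1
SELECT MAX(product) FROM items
9909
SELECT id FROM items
[1, 2, 3, 4, 5, 6, 7]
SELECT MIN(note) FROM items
1.7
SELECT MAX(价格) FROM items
214.16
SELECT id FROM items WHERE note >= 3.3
[6]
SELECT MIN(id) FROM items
1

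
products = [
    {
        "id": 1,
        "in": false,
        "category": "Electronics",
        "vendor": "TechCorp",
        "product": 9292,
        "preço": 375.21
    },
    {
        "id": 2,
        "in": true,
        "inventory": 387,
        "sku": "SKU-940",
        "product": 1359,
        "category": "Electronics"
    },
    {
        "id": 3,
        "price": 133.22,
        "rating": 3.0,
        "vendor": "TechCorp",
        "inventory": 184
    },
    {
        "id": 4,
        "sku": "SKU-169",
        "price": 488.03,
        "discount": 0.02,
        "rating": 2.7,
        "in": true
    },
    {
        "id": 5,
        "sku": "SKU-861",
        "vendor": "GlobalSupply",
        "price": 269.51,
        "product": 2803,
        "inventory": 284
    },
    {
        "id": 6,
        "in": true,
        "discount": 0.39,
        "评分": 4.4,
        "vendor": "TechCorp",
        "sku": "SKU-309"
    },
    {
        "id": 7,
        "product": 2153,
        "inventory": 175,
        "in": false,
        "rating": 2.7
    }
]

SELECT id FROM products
[1, 2, 3, 4, 5, 6, 7]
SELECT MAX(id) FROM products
7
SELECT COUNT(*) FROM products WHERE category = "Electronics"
2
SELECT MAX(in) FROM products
True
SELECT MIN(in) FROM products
False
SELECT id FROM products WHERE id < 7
[1, 2, 3, 4, 5, 6]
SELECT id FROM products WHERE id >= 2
[2, 3, 4, 5, 6, 7]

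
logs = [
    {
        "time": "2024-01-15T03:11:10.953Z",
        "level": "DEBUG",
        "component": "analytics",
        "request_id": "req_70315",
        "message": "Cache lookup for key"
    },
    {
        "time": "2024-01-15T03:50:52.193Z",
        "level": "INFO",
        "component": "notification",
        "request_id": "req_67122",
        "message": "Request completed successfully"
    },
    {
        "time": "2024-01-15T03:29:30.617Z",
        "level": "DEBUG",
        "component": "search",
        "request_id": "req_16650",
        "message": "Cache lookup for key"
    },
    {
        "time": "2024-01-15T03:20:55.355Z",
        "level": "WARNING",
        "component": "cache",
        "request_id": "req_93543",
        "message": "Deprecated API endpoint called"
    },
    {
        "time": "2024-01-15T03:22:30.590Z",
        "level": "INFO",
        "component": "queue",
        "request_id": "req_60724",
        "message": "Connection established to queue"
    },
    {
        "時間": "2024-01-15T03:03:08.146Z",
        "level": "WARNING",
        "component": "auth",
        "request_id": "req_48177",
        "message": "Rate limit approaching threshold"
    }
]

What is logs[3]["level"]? "WARNING"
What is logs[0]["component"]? "analytics"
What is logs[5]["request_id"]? "req_48177"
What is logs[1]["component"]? "notification"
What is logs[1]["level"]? "INFO"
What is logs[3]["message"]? "Deprecated API endpoint called"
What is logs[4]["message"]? "Connection established to queue"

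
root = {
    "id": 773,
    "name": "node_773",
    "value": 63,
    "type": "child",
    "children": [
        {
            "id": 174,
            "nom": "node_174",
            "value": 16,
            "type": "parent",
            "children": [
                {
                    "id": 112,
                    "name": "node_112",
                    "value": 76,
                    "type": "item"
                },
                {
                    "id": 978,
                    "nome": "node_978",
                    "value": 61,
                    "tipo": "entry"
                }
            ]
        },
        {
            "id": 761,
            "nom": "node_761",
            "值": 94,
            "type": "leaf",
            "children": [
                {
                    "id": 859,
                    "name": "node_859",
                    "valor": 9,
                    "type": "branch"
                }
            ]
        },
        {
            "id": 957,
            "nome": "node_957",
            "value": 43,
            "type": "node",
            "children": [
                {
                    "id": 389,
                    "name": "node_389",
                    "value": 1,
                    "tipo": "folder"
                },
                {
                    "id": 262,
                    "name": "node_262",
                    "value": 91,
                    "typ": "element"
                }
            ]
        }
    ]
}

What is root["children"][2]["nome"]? "node_957"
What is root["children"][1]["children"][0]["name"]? "node_859"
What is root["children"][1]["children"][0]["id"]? 859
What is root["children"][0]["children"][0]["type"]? "item"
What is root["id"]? 773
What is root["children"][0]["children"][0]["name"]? "node_112"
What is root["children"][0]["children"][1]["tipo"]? "entry"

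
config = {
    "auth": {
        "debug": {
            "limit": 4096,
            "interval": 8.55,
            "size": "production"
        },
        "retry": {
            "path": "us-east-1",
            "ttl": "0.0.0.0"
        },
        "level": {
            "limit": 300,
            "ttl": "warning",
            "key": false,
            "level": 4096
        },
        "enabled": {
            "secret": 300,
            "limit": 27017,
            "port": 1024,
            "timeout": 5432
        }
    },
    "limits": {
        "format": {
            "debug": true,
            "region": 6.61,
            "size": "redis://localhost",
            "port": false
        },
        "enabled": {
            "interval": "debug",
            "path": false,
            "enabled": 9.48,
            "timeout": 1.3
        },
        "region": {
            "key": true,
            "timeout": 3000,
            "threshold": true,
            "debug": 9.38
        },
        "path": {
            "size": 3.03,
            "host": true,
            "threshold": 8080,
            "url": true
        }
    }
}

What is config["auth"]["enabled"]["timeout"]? 5432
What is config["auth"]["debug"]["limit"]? 4096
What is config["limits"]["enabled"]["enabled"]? 9.48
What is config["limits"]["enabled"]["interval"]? "debug"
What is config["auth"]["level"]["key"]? False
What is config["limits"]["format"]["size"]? "redis://localhost"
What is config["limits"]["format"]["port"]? False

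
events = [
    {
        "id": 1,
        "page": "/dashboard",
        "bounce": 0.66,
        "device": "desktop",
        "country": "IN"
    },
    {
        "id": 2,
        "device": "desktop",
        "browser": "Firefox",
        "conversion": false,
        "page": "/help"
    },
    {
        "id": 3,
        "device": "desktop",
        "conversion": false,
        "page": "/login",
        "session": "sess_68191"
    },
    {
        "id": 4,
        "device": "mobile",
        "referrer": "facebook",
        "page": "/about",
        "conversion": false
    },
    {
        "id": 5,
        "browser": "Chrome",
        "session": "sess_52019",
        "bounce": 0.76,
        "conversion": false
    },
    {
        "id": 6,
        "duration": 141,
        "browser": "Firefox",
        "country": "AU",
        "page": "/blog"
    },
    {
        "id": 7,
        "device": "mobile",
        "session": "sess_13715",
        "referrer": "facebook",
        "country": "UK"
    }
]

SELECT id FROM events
[1, 2, 3, 4, 5, 6, 7]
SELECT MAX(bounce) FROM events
0.76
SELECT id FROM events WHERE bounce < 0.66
[]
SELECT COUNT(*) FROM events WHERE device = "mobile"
2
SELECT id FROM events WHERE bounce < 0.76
[1]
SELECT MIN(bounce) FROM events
0.66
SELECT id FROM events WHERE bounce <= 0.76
[1, 5]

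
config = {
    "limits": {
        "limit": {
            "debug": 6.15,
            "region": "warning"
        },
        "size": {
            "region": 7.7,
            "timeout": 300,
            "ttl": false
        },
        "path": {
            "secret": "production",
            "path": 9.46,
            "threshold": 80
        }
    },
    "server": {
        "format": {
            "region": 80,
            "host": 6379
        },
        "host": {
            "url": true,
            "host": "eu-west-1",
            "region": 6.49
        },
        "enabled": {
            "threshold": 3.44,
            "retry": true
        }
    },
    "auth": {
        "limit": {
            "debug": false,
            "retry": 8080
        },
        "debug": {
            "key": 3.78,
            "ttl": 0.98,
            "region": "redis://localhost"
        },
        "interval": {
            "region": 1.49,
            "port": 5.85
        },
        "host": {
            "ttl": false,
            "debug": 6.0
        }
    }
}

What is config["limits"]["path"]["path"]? 9.46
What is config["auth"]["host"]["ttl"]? False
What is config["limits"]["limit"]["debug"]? 6.15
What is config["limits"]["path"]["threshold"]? 80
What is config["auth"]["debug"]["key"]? 3.78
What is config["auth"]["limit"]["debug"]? False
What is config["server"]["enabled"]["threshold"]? 3.44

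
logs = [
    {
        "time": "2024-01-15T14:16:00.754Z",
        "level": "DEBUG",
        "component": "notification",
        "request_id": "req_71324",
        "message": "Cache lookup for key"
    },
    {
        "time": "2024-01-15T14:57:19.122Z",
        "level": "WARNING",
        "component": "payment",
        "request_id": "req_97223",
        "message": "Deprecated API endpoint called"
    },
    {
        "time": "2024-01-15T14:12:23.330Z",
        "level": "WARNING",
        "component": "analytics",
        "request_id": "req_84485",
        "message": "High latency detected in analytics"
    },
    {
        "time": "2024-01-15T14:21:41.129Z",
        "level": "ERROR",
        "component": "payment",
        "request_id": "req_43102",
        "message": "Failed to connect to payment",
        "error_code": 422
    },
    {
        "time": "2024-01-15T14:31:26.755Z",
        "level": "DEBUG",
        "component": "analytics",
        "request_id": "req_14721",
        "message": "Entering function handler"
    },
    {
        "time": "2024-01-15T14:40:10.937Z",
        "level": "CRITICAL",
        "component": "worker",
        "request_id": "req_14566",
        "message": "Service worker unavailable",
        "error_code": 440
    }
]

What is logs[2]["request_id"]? "req_84485"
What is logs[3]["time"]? "2024-01-15T14:21:41.129Z"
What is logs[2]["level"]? "WARNING"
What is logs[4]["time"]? "2024-01-15T14:31:26.755Z"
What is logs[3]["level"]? "ERROR"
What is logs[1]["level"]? "WARNING"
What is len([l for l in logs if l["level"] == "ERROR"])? 1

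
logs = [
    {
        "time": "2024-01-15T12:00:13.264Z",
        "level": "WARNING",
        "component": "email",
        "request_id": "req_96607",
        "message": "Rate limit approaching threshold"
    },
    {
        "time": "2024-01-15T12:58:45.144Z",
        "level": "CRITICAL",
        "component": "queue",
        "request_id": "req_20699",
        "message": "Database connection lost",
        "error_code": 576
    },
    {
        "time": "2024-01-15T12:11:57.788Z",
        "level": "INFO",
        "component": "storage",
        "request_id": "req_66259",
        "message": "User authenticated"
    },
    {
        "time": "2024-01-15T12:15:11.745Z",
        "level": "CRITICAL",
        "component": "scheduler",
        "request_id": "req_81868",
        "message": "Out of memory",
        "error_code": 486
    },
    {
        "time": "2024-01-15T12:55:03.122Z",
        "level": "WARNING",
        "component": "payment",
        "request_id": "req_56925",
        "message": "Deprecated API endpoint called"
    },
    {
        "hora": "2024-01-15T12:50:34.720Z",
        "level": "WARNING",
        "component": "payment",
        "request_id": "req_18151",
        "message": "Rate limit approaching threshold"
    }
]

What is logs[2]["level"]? "INFO"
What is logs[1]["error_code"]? 576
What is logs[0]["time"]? "2024-01-15T12:00:13.264Z"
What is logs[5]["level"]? "WARNING"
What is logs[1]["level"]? "CRITICAL"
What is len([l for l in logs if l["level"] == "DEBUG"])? 0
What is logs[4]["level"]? "WARNING"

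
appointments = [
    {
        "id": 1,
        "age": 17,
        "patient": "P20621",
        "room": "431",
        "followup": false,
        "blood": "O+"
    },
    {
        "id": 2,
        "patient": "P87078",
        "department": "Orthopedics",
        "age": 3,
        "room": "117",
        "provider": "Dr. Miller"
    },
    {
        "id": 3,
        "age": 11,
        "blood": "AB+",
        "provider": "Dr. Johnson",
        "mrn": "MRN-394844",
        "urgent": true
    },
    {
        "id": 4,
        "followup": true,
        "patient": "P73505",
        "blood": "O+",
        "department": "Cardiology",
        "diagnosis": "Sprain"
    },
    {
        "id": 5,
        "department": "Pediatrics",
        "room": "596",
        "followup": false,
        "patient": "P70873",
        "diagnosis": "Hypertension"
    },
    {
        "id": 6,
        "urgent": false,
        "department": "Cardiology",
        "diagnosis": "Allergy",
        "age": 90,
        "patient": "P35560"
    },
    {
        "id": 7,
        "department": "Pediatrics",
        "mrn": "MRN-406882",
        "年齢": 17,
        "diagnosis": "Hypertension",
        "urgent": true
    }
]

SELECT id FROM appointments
[1, 2, 3, 4, 5, 6, 7]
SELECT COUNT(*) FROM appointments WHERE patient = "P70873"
1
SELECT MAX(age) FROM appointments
90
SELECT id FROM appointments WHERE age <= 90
[1, 2, 3, 6]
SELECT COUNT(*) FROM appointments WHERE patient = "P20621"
1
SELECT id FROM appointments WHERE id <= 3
[1, 2, 3]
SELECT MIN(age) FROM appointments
3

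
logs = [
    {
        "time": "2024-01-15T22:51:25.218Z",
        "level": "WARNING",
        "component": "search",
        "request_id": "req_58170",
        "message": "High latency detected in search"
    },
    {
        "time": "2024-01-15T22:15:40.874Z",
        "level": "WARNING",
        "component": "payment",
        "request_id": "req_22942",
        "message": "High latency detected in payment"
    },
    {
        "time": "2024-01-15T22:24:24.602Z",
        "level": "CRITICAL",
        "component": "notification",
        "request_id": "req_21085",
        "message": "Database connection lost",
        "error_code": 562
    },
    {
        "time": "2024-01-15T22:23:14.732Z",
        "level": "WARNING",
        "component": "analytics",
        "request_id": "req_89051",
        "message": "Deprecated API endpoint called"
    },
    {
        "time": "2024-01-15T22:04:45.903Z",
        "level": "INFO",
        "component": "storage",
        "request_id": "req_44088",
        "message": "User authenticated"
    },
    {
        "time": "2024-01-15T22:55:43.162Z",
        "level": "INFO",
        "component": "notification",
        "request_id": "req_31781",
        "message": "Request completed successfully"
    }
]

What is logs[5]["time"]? "2024-01-15T22:55:43.162Z"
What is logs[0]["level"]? "WARNING"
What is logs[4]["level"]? "INFO"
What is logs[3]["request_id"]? "req_89051"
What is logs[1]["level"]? "WARNING"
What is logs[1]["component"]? "payment"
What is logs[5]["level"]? "INFO"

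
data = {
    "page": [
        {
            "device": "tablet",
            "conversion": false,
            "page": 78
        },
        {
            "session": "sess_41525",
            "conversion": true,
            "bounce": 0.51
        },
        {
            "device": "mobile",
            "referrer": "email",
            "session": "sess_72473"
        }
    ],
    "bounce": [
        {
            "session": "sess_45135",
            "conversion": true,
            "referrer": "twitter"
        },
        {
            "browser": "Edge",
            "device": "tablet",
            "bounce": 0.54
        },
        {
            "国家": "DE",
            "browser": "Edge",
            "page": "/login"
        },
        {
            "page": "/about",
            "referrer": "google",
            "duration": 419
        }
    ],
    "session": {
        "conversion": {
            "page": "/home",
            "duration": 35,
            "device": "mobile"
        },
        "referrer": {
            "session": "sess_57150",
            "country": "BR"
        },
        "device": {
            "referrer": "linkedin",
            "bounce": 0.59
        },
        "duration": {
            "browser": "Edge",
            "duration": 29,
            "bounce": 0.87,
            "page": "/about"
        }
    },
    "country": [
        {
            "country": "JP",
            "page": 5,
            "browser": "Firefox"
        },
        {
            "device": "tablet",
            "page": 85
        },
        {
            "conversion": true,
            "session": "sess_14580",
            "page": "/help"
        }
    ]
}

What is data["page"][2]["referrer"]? "email"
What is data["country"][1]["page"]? 85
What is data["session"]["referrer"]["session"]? "sess_57150"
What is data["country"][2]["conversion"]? True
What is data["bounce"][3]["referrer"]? "google"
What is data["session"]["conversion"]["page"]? "/home"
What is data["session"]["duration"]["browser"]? "Edge"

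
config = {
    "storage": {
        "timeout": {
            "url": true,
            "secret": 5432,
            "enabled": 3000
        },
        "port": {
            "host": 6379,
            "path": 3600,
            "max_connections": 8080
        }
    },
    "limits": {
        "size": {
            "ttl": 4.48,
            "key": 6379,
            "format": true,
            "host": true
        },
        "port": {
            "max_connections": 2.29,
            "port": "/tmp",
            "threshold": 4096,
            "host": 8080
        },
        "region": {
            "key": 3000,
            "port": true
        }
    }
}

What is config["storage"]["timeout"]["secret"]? 5432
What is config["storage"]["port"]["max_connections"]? 8080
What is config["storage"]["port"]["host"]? 6379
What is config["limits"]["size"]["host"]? True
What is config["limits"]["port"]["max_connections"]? 2.29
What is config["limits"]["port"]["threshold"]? 4096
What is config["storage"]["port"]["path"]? 3600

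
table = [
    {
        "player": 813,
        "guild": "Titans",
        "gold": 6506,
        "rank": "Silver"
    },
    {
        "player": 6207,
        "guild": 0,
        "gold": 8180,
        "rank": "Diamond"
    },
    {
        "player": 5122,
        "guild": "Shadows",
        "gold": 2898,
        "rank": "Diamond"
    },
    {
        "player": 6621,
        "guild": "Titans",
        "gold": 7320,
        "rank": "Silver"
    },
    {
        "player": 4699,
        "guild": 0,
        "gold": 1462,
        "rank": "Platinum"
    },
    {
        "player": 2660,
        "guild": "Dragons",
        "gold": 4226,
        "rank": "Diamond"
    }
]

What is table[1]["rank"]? "Diamond"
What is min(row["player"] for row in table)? 813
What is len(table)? 6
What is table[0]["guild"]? "Titans"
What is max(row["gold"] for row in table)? 8180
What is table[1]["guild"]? 0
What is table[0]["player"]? 813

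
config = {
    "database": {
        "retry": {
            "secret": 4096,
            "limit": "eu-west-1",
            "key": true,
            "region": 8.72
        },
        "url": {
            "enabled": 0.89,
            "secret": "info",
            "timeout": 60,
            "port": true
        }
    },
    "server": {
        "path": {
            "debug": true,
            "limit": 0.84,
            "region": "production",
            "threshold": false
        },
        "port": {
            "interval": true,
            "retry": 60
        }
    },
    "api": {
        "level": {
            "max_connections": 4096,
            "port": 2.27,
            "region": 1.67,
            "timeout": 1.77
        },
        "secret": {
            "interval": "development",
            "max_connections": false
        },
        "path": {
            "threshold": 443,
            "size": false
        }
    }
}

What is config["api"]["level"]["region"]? 1.67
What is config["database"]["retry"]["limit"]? "eu-west-1"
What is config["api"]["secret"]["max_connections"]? False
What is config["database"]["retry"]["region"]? 8.72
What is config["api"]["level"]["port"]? 2.27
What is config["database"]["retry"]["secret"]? 4096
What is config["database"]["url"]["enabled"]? 0.89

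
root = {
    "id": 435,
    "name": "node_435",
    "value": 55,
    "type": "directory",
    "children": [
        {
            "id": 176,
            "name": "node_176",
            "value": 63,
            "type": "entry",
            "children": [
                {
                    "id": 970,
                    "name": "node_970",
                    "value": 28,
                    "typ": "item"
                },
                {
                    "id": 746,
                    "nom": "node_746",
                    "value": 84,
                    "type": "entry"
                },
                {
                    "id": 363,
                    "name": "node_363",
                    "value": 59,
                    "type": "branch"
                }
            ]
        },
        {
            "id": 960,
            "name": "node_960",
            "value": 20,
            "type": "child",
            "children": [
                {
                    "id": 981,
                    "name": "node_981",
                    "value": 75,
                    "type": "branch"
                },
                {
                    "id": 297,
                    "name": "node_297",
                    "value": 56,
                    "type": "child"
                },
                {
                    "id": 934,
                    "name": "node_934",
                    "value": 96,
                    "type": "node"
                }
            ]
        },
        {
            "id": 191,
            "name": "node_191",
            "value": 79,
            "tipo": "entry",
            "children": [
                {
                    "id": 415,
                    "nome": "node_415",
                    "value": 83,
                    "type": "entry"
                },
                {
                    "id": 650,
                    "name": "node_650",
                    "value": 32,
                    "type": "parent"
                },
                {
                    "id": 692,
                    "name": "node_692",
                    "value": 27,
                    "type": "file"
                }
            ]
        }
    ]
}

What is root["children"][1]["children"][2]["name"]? "node_934"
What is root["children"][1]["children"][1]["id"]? 297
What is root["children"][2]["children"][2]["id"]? 692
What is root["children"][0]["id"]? 176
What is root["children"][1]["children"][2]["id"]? 934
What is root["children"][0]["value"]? 63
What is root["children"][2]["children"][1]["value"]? 32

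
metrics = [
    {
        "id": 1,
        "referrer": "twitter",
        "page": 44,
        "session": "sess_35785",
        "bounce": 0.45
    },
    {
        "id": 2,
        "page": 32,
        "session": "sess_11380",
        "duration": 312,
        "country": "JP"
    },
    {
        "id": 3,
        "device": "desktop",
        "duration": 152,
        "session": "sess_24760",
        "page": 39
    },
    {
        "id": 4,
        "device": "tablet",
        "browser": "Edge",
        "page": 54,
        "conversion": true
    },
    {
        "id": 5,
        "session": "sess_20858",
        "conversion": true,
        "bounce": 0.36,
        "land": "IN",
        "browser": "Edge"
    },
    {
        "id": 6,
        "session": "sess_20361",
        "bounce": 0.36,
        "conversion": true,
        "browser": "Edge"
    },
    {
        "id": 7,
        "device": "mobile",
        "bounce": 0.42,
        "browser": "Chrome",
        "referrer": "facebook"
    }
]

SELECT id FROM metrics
[1, 2, 3, 4, 5, 6, 7]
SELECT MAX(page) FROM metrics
54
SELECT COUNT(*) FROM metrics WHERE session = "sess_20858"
1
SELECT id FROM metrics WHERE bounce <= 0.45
[1, 5, 6, 7]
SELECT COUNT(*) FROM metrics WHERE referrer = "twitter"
1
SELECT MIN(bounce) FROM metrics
0.36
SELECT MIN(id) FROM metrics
1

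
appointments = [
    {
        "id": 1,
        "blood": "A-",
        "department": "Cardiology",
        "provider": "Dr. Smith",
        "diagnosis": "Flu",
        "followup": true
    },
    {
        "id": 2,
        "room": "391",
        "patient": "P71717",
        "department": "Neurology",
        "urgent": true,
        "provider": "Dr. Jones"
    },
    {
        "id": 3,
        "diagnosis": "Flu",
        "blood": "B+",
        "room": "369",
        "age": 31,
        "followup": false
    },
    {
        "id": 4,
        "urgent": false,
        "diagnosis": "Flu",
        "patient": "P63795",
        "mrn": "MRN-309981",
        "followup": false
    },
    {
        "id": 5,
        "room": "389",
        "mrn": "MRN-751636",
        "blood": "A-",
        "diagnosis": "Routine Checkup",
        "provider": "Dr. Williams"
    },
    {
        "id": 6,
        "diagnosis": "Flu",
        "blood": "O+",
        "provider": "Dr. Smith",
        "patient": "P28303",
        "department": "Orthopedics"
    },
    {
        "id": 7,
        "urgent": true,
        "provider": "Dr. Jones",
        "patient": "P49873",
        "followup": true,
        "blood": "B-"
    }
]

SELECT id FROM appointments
[1, 2, 3, 4, 5, 6, 7]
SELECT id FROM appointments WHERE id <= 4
[1, 2, 3, 4]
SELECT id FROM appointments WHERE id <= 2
[1, 2]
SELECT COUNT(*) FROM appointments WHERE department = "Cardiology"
1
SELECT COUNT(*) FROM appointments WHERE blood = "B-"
1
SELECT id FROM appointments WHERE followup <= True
[1, 3, 4, 7]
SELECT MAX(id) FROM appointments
7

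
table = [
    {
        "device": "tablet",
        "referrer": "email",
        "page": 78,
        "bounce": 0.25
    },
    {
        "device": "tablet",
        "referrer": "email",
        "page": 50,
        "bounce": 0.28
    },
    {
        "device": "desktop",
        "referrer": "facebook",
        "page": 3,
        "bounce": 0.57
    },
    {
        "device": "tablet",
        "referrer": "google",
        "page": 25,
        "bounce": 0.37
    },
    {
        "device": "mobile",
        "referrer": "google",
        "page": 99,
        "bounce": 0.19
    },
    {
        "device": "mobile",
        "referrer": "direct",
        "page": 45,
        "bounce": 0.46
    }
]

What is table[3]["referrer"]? "google"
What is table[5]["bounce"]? 0.46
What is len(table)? 6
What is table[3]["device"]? "tablet"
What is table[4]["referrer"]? "google"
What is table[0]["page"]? 78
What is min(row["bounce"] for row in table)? 0.19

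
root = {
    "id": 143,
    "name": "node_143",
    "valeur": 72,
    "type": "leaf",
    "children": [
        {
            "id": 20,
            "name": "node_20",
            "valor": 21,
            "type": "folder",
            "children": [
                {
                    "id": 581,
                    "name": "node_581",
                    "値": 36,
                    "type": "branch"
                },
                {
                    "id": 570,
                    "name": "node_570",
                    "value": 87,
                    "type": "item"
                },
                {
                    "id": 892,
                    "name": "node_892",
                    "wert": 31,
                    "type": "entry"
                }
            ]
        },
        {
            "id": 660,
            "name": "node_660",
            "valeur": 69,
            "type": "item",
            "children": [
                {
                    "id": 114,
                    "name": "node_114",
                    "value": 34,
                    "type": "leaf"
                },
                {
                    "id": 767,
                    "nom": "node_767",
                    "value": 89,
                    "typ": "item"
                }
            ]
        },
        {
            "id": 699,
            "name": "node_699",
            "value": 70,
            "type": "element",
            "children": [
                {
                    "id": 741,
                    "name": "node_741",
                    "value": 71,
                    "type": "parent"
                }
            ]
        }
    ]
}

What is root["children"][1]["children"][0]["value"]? 34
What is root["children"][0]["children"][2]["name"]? "node_892"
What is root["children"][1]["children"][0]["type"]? "leaf"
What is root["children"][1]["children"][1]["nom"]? "node_767"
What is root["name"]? "node_143"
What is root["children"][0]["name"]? "node_20"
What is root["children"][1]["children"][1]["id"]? 767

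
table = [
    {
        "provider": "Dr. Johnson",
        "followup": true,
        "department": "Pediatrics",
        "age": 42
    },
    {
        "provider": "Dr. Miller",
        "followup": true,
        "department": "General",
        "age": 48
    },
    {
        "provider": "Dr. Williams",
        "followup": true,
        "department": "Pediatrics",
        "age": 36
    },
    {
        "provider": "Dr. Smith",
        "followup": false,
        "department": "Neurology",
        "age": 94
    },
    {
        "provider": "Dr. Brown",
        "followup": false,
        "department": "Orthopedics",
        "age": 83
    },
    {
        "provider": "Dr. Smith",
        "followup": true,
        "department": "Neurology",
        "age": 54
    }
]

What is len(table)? 6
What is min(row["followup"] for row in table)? False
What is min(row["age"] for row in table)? 36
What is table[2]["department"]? "Pediatrics"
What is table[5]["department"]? "Neurology"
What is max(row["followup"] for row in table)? True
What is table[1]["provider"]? "Dr. Miller"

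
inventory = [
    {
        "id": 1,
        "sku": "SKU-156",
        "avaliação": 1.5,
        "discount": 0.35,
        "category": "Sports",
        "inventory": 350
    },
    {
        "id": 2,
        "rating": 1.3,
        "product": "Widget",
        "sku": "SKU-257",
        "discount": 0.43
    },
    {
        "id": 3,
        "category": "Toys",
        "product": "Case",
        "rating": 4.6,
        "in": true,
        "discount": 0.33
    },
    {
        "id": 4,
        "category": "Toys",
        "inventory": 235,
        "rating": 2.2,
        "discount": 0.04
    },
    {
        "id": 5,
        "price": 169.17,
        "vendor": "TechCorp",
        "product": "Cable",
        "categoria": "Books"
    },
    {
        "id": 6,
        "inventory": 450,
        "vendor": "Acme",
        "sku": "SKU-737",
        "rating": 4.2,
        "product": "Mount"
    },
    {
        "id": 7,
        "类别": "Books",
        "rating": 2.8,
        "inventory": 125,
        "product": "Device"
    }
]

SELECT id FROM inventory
[1, 2, 3, 4, 5, 6, 7]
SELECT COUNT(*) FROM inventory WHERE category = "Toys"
2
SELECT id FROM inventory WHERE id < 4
[1, 2, 3]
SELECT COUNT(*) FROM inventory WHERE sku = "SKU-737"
1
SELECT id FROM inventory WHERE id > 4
[5, 6, 7]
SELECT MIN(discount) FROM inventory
0.04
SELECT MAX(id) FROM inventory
7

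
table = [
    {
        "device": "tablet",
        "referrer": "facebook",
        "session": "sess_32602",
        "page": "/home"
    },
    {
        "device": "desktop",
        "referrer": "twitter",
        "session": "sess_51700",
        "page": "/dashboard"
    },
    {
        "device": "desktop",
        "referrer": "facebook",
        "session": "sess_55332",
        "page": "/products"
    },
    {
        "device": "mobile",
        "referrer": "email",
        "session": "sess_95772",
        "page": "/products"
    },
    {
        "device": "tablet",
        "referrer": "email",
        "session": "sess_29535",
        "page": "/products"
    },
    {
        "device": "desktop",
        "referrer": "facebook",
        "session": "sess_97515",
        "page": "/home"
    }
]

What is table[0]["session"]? "sess_32602"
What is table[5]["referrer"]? "facebook"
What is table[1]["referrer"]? "twitter"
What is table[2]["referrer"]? "facebook"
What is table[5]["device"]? "desktop"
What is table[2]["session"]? "sess_55332"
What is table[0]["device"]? "tablet"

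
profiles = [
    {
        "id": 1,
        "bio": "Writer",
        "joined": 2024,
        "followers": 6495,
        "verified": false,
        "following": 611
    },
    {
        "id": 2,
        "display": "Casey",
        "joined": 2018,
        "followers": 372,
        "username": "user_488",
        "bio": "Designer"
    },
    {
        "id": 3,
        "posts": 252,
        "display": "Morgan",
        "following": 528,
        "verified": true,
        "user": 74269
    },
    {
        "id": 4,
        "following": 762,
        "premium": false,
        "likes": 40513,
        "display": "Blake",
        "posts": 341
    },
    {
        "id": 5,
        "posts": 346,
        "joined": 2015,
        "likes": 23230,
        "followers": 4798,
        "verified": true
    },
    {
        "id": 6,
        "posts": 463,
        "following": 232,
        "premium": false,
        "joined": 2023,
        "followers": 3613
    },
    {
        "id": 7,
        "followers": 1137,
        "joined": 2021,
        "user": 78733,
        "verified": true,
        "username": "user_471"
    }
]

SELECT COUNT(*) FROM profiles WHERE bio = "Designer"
1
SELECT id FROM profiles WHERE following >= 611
[1, 4]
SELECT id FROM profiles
[1, 2, 3, 4, 5, 6, 7]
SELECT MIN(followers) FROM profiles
372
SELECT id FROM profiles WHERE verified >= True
[3, 5, 7]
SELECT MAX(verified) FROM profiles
True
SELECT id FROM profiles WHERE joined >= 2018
[1, 2, 6, 7]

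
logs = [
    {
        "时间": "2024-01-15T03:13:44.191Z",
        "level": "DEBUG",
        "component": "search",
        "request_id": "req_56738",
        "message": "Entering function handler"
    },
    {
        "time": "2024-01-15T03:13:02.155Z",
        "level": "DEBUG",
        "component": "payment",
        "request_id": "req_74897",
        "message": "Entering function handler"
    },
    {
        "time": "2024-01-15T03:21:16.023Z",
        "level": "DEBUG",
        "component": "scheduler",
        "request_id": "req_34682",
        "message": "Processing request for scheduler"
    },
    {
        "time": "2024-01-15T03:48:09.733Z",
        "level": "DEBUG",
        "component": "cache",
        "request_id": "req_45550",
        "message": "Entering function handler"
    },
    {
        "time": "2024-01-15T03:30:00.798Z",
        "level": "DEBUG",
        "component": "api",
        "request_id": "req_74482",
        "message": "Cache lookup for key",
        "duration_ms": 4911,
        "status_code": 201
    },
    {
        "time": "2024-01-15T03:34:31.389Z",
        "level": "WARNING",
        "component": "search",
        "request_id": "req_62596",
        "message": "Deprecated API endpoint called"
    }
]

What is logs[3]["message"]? "Entering function handler"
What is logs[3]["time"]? "2024-01-15T03:48:09.733Z"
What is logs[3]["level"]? "DEBUG"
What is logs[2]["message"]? "Processing request for scheduler"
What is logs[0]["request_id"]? "req_56738"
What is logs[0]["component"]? "search"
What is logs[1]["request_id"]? "req_74897"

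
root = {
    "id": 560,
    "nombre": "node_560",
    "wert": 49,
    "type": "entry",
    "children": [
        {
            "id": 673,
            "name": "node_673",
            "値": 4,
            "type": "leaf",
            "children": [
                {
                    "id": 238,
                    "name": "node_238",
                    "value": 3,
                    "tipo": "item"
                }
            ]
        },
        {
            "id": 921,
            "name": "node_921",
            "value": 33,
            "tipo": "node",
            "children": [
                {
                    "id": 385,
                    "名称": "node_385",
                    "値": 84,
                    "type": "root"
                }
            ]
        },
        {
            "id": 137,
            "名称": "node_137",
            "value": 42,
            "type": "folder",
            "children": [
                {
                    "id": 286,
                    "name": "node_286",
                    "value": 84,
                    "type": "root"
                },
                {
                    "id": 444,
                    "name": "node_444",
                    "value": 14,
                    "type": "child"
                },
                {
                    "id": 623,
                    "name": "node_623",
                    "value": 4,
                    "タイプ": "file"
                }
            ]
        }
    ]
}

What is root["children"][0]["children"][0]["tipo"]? "item"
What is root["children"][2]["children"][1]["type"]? "child"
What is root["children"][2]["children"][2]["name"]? "node_623"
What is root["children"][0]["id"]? 673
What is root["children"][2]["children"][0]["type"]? "root"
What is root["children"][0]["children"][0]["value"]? 3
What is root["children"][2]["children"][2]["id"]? 623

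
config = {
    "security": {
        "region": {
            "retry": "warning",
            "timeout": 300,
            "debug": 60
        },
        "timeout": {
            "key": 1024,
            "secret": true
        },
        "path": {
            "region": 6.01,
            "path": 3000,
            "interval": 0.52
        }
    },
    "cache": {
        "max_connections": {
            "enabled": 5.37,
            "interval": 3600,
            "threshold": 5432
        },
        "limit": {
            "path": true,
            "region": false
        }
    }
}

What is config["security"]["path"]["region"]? 6.01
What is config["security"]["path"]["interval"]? 0.52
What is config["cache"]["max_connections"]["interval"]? 3600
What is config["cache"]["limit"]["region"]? False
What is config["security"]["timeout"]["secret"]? True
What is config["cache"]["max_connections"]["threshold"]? 5432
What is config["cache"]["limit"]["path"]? True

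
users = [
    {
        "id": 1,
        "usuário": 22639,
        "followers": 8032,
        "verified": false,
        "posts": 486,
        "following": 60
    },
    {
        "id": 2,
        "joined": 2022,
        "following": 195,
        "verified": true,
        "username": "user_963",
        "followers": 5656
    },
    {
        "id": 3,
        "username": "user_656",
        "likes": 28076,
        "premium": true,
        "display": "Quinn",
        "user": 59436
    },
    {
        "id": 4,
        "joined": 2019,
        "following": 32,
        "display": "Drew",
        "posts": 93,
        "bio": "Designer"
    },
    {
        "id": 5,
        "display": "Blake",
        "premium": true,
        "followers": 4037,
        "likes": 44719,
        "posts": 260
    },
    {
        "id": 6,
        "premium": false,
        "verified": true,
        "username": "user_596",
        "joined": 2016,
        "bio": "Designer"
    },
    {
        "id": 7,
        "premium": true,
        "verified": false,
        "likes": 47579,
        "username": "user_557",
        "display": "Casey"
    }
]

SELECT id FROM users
[1, 2, 3, 4, 5, 6, 7]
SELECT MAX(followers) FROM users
8032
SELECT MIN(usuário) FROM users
22639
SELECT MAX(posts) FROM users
486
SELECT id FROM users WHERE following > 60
[2]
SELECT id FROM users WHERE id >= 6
[6, 7]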